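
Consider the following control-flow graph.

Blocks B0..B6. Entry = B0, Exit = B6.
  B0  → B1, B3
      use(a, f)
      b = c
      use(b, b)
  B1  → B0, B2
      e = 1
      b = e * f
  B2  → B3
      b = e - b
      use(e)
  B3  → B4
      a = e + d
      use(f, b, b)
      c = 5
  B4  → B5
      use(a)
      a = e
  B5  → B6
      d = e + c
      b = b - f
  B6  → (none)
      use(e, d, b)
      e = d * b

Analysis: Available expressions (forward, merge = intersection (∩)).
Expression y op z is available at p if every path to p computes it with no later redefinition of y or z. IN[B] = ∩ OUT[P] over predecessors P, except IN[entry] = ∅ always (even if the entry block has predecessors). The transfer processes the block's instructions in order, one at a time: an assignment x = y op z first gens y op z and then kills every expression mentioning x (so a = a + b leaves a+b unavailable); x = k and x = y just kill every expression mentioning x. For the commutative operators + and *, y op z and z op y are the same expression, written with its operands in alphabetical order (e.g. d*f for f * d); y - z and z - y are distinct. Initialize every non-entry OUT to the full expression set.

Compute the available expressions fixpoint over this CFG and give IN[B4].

Answer: {d+e}

Derivation:
Converged values:
  B0:  IN={}  OUT={}
  B1:  IN={}  OUT={e*f}
  B2:  IN={e*f}  OUT={e*f}
  B3:  IN={}  OUT={d+e}
  B4:  IN={d+e}  OUT={d+e}
  B5:  IN={d+e}  OUT={c+e}
  B6:  IN={c+e}  OUT={b*d}

Merge at B4: IN[B4] = OUT[B3] = {d+e}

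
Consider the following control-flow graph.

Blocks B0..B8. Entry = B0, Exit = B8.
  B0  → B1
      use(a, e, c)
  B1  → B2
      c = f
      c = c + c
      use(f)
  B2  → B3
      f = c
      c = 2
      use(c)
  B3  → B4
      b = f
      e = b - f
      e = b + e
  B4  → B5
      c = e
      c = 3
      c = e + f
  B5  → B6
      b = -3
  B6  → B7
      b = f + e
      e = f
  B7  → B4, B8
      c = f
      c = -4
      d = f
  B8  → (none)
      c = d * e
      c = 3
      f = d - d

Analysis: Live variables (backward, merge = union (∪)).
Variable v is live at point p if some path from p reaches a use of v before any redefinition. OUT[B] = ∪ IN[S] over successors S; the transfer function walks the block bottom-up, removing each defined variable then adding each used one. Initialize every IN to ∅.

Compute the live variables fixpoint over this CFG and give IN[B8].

Fixpoint table:
  B0:  IN={a, c, e, f}  OUT={f}
  B1:  IN={f}  OUT={c}
  B2:  IN={c}  OUT={f}
  B3:  IN={f}  OUT={e, f}
  B4:  IN={e, f}  OUT={e, f}
  B5:  IN={e, f}  OUT={e, f}
  B6:  IN={e, f}  OUT={e, f}
  B7:  IN={e, f}  OUT={d, e, f}
  B8:  IN={d, e}  OUT={}

B8 is the boundary node: OUT[B8] = {}
Applying B8's transfer function to that OUT value gives IN[B8] (row B8 above).

Answer: {d, e}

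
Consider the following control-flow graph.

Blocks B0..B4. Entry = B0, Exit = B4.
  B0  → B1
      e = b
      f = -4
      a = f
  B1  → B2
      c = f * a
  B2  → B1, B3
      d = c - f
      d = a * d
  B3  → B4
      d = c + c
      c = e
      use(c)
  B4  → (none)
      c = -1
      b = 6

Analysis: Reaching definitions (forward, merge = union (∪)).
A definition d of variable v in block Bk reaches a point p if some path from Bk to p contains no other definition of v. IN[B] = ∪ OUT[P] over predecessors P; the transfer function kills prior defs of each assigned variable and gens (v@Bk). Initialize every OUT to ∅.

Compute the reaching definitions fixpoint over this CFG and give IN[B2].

Fixpoint table:
  B0:   IN={}   OUT={a@B0, e@B0, f@B0}
  B1:   IN={a@B0, c@B1, d@B2, e@B0, f@B0}   OUT={a@B0, c@B1, d@B2, e@B0, f@B0}
  B2:   IN={a@B0, c@B1, d@B2, e@B0, f@B0}   OUT={a@B0, c@B1, d@B2, e@B0, f@B0}
  B3:   IN={a@B0, c@B1, d@B2, e@B0, f@B0}   OUT={a@B0, c@B3, d@B3, e@B0, f@B0}
  B4:   IN={a@B0, c@B3, d@B3, e@B0, f@B0}   OUT={a@B0, b@B4, c@B4, d@B3, e@B0, f@B0}

Merge at B2: IN[B2] = OUT[B1] = {a@B0, c@B1, d@B2, e@B0, f@B0}

Answer: {a@B0, c@B1, d@B2, e@B0, f@B0}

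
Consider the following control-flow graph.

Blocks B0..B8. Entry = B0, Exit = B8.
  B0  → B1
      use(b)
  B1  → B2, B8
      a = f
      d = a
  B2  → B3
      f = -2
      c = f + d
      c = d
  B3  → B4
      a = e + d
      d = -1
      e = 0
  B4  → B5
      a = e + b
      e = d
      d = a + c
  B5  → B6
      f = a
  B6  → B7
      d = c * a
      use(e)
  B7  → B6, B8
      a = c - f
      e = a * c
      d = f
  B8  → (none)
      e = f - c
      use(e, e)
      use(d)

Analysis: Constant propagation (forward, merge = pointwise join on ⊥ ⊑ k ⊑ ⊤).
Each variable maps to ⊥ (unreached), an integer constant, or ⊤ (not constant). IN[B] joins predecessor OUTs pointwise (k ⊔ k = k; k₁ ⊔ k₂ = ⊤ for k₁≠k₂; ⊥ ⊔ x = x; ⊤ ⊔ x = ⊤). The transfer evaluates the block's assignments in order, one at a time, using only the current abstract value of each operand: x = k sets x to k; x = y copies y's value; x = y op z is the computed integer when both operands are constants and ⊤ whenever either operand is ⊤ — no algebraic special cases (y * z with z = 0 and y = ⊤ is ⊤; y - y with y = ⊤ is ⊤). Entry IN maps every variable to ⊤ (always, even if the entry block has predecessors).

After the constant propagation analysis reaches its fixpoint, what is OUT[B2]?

Fixpoint table:
  B0: | IN=(all ⊤) | OUT=(all ⊤)
  B1: | IN=(all ⊤) | OUT=(all ⊤)
  B2: | IN=(all ⊤) | OUT={f:-2; rest ⊤}
  B3: | IN={f:-2; rest ⊤} | OUT={d:-1, e:0, f:-2; rest ⊤}
  B4: | IN={d:-1, e:0, f:-2; rest ⊤} | OUT={e:-1, f:-2; rest ⊤}
  B5: | IN={e:-1, f:-2; rest ⊤} | OUT={e:-1; rest ⊤}
  B6: | IN=(all ⊤) | OUT=(all ⊤)
  B7: | IN=(all ⊤) | OUT=(all ⊤)
  B8: | IN=(all ⊤) | OUT=(all ⊤)

Merge at B2: IN[B2] = OUT[B1] = {a: ⊤, b: ⊤, c: ⊤, d: ⊤, e: ⊤, f: ⊤}
Applying B2's transfer function to that IN value gives OUT[B2] (row B2 above).

Answer: {a: ⊤, b: ⊤, c: ⊤, d: ⊤, e: ⊤, f: -2}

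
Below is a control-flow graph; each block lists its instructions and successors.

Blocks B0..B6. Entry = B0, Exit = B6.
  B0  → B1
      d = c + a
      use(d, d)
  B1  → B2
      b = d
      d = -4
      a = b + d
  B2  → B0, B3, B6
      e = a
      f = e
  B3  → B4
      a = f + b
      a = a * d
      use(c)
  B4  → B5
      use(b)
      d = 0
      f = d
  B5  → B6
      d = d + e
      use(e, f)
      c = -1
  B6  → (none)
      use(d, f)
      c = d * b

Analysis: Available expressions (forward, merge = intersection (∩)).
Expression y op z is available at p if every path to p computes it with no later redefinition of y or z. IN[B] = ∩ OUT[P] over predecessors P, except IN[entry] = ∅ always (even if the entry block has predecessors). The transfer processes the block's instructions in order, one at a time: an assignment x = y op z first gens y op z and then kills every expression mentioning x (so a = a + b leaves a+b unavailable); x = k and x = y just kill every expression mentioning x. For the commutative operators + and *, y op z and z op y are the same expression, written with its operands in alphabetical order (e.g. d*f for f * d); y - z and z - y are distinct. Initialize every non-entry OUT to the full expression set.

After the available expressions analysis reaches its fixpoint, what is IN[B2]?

Per-block solution:
  B0: | IN={} | OUT={a+c}
  B1: | IN={a+c} | OUT={b+d}
  B2: | IN={b+d} | OUT={b+d}
  B3: | IN={b+d} | OUT={b+d, b+f}
  B4: | IN={b+d, b+f} | OUT={}
  B5: | IN={} | OUT={}
  B6: | IN={} | OUT={b*d}

Merge at B2: IN[B2] = OUT[B1] = {b+d}

Answer: {b+d}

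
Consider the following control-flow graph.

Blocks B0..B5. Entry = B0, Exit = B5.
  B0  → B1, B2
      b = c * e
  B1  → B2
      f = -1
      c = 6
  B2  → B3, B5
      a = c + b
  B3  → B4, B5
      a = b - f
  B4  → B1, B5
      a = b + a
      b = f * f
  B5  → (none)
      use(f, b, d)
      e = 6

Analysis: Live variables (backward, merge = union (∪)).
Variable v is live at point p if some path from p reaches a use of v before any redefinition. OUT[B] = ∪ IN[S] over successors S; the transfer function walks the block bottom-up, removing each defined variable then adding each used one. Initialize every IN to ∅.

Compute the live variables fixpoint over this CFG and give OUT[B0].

Converged values:
  B0:  IN={c, d, e, f}  OUT={b, c, d, f}
  B1:  IN={b, d}  OUT={b, c, d, f}
  B2:  IN={b, c, d, f}  OUT={b, d, f}
  B3:  IN={b, d, f}  OUT={a, b, d, f}
  B4:  IN={a, b, d, f}  OUT={b, d, f}
  B5:  IN={b, d, f}  OUT={}

Merge at B0: OUT[B0] = IN[B1] ⊔ IN[B2] = {b, c, d, f}

Answer: {b, c, d, f}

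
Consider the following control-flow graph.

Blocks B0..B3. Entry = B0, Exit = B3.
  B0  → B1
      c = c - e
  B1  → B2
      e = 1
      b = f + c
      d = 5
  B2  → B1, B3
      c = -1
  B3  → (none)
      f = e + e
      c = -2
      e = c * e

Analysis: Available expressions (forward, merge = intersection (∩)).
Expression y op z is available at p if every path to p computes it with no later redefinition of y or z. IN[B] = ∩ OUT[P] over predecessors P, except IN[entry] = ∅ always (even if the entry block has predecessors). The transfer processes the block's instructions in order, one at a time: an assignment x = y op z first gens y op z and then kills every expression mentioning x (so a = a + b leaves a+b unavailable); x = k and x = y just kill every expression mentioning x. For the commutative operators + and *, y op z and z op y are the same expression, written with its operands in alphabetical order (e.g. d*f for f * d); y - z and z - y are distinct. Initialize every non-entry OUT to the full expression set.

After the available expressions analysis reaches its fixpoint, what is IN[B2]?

Answer: {c+f}

Working:
Per-block solution:
  B0:  IN={}  OUT={}
  B1:  IN={}  OUT={c+f}
  B2:  IN={c+f}  OUT={}
  B3:  IN={}  OUT={}

Merge at B2: IN[B2] = OUT[B1] = {c+f}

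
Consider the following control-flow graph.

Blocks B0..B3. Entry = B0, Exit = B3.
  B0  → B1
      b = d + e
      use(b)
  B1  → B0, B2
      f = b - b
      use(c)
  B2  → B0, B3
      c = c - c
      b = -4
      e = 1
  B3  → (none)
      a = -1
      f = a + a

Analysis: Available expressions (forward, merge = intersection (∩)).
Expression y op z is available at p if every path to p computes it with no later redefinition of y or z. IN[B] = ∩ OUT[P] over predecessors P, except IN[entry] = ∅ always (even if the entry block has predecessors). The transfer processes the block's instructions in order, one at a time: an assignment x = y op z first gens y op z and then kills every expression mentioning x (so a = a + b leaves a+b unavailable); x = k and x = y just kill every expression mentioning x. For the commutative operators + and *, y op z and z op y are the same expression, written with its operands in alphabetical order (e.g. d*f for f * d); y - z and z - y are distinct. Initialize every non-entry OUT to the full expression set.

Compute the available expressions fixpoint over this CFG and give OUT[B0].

Converged values:
  B0:  IN={}  OUT={d+e}
  B1:  IN={d+e}  OUT={b-b, d+e}
  B2:  IN={b-b, d+e}  OUT={}
  B3:  IN={}  OUT={a+a}

Merge at B0 (entry node, so the boundary value {} is joined with the incoming edge(s)): IN[B0] = {} ∩ OUT[B1] ∩ OUT[B2] = {}
Applying B0's transfer function to that IN value gives OUT[B0] (row B0 above).

Answer: {d+e}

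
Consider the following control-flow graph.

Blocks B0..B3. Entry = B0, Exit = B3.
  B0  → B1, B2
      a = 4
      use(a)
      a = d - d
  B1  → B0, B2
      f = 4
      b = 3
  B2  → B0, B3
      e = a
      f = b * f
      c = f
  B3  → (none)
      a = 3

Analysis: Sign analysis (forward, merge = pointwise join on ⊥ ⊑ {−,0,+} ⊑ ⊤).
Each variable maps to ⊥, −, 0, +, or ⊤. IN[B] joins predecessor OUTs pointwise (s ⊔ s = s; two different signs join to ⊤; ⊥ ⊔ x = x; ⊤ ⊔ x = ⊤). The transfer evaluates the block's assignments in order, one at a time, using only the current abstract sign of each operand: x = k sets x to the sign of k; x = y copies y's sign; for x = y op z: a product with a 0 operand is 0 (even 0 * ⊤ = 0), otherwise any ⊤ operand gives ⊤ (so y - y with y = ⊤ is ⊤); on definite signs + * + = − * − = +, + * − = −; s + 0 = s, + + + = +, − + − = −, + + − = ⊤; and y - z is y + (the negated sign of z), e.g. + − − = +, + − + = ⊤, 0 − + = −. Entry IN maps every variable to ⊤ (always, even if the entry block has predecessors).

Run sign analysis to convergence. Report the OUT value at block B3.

Fixpoint table:
  B0:   IN=(all ⊤)   OUT=(all ⊤)
  B1:   IN=(all ⊤)   OUT={b:+, f:+; rest ⊤}
  B2:   IN=(all ⊤)   OUT=(all ⊤)
  B3:   IN=(all ⊤)   OUT={a:+; rest ⊤}

Merge at B3: IN[B3] = OUT[B2] = {a: ⊤, b: ⊤, c: ⊤, d: ⊤, e: ⊤, f: ⊤}
Applying B3's transfer function to that IN value gives OUT[B3] (row B3 above).

Answer: {a: +, b: ⊤, c: ⊤, d: ⊤, e: ⊤, f: ⊤}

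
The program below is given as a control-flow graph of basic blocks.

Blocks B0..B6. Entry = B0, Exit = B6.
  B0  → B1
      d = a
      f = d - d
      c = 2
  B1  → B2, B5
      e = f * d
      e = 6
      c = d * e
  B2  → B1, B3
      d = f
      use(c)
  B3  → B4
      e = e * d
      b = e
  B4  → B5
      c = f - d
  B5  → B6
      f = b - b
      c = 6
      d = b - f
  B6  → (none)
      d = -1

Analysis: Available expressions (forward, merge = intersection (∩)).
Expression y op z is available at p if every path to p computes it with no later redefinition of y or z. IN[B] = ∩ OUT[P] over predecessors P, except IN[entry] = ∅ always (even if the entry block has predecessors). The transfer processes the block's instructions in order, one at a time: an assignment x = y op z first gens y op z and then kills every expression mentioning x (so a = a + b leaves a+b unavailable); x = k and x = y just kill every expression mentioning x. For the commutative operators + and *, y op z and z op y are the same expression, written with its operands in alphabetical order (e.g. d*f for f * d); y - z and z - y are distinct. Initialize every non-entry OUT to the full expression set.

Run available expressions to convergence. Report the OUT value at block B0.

Per-block solution:
  B0:  IN={}  OUT={d-d}
  B1:  IN={}  OUT={d*e, d*f}
  B2:  IN={d*e, d*f}  OUT={}
  B3:  IN={}  OUT={}
  B4:  IN={}  OUT={f-d}
  B5:  IN={}  OUT={b-b, b-f}
  B6:  IN={b-b, b-f}  OUT={b-b, b-f}

B0 is the boundary node: IN[B0] = {}
Applying B0's transfer function to that IN value gives OUT[B0] (row B0 above).

Answer: {d-d}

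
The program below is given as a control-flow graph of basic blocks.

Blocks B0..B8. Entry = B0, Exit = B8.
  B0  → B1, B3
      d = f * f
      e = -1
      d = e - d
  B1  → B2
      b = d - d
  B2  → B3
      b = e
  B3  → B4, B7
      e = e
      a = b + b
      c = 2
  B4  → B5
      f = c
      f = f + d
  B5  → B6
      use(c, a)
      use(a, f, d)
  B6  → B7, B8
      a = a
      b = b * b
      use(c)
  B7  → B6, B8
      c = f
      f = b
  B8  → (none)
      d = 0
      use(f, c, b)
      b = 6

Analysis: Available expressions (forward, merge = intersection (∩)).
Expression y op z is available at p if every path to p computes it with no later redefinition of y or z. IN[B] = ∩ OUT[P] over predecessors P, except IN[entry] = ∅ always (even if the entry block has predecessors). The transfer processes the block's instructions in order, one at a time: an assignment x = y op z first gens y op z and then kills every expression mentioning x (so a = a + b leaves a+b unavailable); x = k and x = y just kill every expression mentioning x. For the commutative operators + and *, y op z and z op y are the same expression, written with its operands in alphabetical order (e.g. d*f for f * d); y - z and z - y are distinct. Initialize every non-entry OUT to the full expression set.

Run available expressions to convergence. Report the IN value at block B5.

Answer: {b+b}

Derivation:
Fixpoint table:
  B0:   IN={}   OUT={f*f}
  B1:   IN={f*f}   OUT={d-d, f*f}
  B2:   IN={d-d, f*f}   OUT={d-d, f*f}
  B3:   IN={f*f}   OUT={b+b, f*f}
  B4:   IN={b+b, f*f}   OUT={b+b}
  B5:   IN={b+b}   OUT={b+b}
  B6:   IN={}   OUT={}
  B7:   IN={}   OUT={}
  B8:   IN={}   OUT={}

Merge at B5: IN[B5] = OUT[B4] = {b+b}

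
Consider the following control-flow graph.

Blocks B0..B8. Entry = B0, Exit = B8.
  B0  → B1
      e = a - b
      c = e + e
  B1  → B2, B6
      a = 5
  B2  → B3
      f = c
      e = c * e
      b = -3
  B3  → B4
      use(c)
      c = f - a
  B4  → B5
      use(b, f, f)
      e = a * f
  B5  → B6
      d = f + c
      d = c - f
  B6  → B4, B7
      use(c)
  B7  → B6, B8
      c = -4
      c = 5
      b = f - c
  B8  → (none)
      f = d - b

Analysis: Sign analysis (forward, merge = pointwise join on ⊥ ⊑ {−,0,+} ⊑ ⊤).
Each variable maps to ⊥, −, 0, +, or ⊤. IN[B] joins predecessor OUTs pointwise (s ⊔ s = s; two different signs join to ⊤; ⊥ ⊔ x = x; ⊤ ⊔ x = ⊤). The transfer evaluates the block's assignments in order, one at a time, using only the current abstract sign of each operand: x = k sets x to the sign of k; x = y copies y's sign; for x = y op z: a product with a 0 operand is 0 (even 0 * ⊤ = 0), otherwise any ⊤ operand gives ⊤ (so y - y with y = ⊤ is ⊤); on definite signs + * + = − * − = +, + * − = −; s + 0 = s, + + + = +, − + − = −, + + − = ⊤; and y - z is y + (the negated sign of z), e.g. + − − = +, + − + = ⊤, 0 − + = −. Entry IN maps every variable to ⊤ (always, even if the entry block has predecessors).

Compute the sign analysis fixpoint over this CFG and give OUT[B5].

Converged values:
  B0:  IN=(all ⊤)  OUT=(all ⊤)
  B1:  IN=(all ⊤)  OUT={a:+; rest ⊤}
  B2:  IN={a:+; rest ⊤}  OUT={a:+, b:-; rest ⊤}
  B3:  IN={a:+, b:-; rest ⊤}  OUT={a:+, b:-; rest ⊤}
  B4:  IN={a:+; rest ⊤}  OUT={a:+; rest ⊤}
  B5:  IN={a:+; rest ⊤}  OUT={a:+; rest ⊤}
  B6:  IN={a:+; rest ⊤}  OUT={a:+; rest ⊤}
  B7:  IN={a:+; rest ⊤}  OUT={a:+, c:+; rest ⊤}
  B8:  IN={a:+, c:+; rest ⊤}  OUT={a:+, c:+; rest ⊤}

Merge at B5: IN[B5] = OUT[B4] = {a: +, b: ⊤, c: ⊤, d: ⊤, e: ⊤, f: ⊤}
Applying B5's transfer function to that IN value gives OUT[B5] (row B5 above).

Answer: {a: +, b: ⊤, c: ⊤, d: ⊤, e: ⊤, f: ⊤}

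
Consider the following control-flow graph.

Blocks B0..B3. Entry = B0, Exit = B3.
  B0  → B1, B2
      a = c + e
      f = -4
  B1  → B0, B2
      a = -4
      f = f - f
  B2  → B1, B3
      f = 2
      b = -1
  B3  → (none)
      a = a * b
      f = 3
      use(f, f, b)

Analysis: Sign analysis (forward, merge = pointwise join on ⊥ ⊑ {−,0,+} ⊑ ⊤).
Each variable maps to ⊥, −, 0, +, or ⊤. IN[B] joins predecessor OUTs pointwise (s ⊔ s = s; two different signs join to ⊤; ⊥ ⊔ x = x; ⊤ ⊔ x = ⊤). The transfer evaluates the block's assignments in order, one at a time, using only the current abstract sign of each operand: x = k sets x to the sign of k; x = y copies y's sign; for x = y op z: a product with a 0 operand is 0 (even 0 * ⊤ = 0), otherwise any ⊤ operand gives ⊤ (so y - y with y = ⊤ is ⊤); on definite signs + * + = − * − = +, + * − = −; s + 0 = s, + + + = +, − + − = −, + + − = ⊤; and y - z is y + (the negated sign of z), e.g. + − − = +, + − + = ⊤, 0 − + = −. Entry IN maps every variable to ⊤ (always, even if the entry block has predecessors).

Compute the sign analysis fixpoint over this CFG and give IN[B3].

Converged values:
  B0:  IN=(all ⊤)  OUT={f:-; rest ⊤}
  B1:  IN=(all ⊤)  OUT={a:-; rest ⊤}
  B2:  IN=(all ⊤)  OUT={b:-, f:+; rest ⊤}
  B3:  IN={b:-, f:+; rest ⊤}  OUT={b:-, f:+; rest ⊤}

Merge at B3: IN[B3] = OUT[B2] = {a: ⊤, b: -, c: ⊤, d: ⊤, e: ⊤, f: +}

Answer: {a: ⊤, b: -, c: ⊤, d: ⊤, e: ⊤, f: +}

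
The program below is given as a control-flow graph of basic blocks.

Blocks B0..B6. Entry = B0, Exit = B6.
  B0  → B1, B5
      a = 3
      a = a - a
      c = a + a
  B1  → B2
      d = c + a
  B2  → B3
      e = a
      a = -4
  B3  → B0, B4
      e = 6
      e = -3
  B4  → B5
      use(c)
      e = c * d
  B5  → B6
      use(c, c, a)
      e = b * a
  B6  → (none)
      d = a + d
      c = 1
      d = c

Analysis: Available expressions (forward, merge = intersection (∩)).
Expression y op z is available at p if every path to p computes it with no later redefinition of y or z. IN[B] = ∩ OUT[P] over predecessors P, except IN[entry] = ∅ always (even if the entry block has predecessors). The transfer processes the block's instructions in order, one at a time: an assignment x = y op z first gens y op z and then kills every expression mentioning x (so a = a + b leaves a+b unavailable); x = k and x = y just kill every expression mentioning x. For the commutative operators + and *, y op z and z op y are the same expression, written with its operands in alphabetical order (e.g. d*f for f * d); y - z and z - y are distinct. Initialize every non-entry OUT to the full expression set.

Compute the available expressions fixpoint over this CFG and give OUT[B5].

Fixpoint table:
  B0:   IN={}   OUT={a+a}
  B1:   IN={a+a}   OUT={a+a, a+c}
  B2:   IN={a+a, a+c}   OUT={}
  B3:   IN={}   OUT={}
  B4:   IN={}   OUT={c*d}
  B5:   IN={}   OUT={a*b}
  B6:   IN={a*b}   OUT={a*b}

Merge at B5: IN[B5] = OUT[B0] ∩ OUT[B4] = {}
Applying B5's transfer function to that IN value gives OUT[B5] (row B5 above).

Answer: {a*b}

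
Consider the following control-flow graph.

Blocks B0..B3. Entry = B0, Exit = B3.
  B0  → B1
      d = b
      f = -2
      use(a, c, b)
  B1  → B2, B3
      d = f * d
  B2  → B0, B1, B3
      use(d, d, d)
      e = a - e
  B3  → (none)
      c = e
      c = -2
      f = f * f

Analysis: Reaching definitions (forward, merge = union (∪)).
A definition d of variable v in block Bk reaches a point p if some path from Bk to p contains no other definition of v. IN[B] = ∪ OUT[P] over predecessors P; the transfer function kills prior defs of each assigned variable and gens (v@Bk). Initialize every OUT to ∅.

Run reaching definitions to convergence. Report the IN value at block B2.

Answer: {d@B1, e@B2, f@B0}

Working:
Converged values:
  B0:   IN={d@B1, e@B2, f@B0}   OUT={d@B0, e@B2, f@B0}
  B1:   IN={d@B0, d@B1, e@B2, f@B0}   OUT={d@B1, e@B2, f@B0}
  B2:   IN={d@B1, e@B2, f@B0}   OUT={d@B1, e@B2, f@B0}
  B3:   IN={d@B1, e@B2, f@B0}   OUT={c@B3, d@B1, e@B2, f@B3}

Merge at B2: IN[B2] = OUT[B1] = {d@B1, e@B2, f@B0}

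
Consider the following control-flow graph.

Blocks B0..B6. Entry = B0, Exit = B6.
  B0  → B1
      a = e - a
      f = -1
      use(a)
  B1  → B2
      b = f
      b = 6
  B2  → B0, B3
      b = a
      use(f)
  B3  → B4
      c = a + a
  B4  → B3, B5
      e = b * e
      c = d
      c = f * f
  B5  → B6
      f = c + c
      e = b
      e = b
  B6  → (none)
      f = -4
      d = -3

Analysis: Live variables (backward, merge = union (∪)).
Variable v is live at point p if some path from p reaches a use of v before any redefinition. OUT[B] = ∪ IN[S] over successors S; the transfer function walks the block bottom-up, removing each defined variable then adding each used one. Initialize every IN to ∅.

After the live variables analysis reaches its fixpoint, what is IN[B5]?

Answer: {b, c}

Working:
Per-block solution:
  B0: | IN={a, d, e} | OUT={a, d, e, f}
  B1: | IN={a, d, e, f} | OUT={a, d, e, f}
  B2: | IN={a, d, e, f} | OUT={a, b, d, e, f}
  B3: | IN={a, b, d, e, f} | OUT={a, b, d, e, f}
  B4: | IN={a, b, d, e, f} | OUT={a, b, c, d, e, f}
  B5: | IN={b, c} | OUT={}
  B6: | IN={} | OUT={}

Merge at B5: OUT[B5] = IN[B6] = {}
Applying B5's transfer function to that OUT value gives IN[B5] (row B5 above).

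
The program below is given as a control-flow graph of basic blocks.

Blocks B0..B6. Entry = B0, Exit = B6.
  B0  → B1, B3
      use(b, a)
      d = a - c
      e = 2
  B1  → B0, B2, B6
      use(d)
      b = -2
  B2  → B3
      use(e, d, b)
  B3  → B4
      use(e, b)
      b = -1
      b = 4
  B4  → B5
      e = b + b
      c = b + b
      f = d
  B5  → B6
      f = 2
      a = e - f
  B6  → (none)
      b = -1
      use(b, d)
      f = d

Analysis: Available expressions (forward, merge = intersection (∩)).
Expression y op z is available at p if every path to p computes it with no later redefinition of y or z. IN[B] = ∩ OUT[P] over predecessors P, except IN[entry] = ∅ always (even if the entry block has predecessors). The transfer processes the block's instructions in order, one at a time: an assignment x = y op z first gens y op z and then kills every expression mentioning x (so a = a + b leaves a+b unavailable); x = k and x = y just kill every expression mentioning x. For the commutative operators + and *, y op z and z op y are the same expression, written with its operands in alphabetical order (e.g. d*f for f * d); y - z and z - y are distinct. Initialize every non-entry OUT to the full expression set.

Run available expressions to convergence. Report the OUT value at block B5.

Converged values:
  B0: | IN={} | OUT={a-c}
  B1: | IN={a-c} | OUT={a-c}
  B2: | IN={a-c} | OUT={a-c}
  B3: | IN={a-c} | OUT={a-c}
  B4: | IN={a-c} | OUT={b+b}
  B5: | IN={b+b} | OUT={b+b, e-f}
  B6: | IN={} | OUT={}

Merge at B5: IN[B5] = OUT[B4] = {b+b}
Applying B5's transfer function to that IN value gives OUT[B5] (row B5 above).

Answer: {b+b, e-f}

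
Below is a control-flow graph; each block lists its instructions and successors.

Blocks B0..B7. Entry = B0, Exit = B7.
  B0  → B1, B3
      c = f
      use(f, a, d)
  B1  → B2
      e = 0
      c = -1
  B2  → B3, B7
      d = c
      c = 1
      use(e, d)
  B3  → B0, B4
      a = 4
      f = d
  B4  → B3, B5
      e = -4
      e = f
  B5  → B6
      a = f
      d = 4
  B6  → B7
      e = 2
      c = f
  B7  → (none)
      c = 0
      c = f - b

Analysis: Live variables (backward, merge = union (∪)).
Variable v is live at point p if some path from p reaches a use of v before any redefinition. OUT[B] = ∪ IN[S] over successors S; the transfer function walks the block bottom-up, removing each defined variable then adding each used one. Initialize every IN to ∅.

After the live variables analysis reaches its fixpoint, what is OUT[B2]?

Fixpoint table:
  B0:  IN={a, b, d, f}  OUT={b, d, f}
  B1:  IN={b, f}  OUT={b, c, e, f}
  B2:  IN={b, c, e, f}  OUT={b, d, f}
  B3:  IN={b, d}  OUT={a, b, d, f}
  B4:  IN={b, d, f}  OUT={b, d, f}
  B5:  IN={b, f}  OUT={b, f}
  B6:  IN={b, f}  OUT={b, f}
  B7:  IN={b, f}  OUT={}

Merge at B2: OUT[B2] = IN[B3] ⊔ IN[B7] = {b, d, f}

Answer: {b, d, f}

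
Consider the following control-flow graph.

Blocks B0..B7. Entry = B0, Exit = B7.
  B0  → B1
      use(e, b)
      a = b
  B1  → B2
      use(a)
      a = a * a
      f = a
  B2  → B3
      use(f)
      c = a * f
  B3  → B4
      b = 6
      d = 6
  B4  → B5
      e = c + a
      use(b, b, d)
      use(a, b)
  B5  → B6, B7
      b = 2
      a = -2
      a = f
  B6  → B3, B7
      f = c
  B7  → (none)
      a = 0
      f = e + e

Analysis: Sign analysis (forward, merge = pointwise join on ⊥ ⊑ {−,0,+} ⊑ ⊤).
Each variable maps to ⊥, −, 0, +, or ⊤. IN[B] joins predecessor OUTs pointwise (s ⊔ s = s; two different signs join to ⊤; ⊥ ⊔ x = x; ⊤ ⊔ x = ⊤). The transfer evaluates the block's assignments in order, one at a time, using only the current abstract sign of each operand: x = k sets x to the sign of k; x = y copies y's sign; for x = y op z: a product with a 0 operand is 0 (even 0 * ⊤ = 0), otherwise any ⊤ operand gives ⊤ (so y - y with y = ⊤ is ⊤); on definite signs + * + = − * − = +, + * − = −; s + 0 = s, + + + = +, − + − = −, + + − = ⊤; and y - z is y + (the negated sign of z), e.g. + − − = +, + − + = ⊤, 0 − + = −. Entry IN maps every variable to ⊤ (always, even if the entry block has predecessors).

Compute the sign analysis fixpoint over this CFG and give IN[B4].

Per-block solution:
  B0: | IN=(all ⊤) | OUT=(all ⊤)
  B1: | IN=(all ⊤) | OUT=(all ⊤)
  B2: | IN=(all ⊤) | OUT=(all ⊤)
  B3: | IN=(all ⊤) | OUT={b:+, d:+; rest ⊤}
  B4: | IN={b:+, d:+; rest ⊤} | OUT={b:+, d:+; rest ⊤}
  B5: | IN={b:+, d:+; rest ⊤} | OUT={b:+, d:+; rest ⊤}
  B6: | IN={b:+, d:+; rest ⊤} | OUT={b:+, d:+; rest ⊤}
  B7: | IN={b:+, d:+; rest ⊤} | OUT={a:0, b:+, d:+; rest ⊤}

Merge at B4: IN[B4] = OUT[B3] = {a: ⊤, b: +, c: ⊤, d: +, e: ⊤, f: ⊤}

Answer: {a: ⊤, b: +, c: ⊤, d: +, e: ⊤, f: ⊤}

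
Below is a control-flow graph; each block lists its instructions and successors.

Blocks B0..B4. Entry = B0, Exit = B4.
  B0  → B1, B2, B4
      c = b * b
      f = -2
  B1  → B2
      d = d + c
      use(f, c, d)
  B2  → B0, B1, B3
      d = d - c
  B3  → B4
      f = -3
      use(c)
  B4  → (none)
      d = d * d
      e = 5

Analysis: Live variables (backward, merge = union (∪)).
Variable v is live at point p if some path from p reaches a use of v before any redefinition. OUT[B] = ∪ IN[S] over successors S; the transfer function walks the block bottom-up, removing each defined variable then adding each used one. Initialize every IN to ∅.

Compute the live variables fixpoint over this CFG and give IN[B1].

Answer: {b, c, d, f}

Trace:
Converged values:
  B0: | IN={b, d} | OUT={b, c, d, f}
  B1: | IN={b, c, d, f} | OUT={b, c, d, f}
  B2: | IN={b, c, d, f} | OUT={b, c, d, f}
  B3: | IN={c, d} | OUT={d}
  B4: | IN={d} | OUT={}

Merge at B1: OUT[B1] = IN[B2] = {b, c, d, f}
Applying B1's transfer function to that OUT value gives IN[B1] (row B1 above).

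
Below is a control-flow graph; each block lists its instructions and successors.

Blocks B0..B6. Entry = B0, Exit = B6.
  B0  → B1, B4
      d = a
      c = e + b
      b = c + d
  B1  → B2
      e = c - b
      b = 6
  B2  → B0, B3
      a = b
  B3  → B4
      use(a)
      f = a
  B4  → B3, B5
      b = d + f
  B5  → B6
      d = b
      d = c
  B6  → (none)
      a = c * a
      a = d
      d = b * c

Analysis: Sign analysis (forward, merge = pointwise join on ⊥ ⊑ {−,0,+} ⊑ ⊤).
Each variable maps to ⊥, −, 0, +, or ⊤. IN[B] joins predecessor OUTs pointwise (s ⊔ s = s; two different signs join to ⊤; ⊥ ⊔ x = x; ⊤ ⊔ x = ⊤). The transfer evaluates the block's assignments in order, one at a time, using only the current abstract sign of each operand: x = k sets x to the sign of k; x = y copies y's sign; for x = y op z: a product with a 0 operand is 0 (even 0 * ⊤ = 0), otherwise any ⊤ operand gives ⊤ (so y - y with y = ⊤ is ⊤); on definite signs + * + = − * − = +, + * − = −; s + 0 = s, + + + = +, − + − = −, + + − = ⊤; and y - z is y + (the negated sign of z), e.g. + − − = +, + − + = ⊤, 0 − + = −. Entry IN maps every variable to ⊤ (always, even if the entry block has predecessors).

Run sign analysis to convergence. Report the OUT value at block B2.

Converged values:
  B0: | IN=(all ⊤) | OUT=(all ⊤)
  B1: | IN=(all ⊤) | OUT={b:+; rest ⊤}
  B2: | IN={b:+; rest ⊤} | OUT={a:+, b:+; rest ⊤}
  B3: | IN=(all ⊤) | OUT=(all ⊤)
  B4: | IN=(all ⊤) | OUT=(all ⊤)
  B5: | IN=(all ⊤) | OUT=(all ⊤)
  B6: | IN=(all ⊤) | OUT=(all ⊤)

Merge at B2: IN[B2] = OUT[B1] = {a: ⊤, b: +, c: ⊤, d: ⊤, e: ⊤, f: ⊤}
Applying B2's transfer function to that IN value gives OUT[B2] (row B2 above).

Answer: {a: +, b: +, c: ⊤, d: ⊤, e: ⊤, f: ⊤}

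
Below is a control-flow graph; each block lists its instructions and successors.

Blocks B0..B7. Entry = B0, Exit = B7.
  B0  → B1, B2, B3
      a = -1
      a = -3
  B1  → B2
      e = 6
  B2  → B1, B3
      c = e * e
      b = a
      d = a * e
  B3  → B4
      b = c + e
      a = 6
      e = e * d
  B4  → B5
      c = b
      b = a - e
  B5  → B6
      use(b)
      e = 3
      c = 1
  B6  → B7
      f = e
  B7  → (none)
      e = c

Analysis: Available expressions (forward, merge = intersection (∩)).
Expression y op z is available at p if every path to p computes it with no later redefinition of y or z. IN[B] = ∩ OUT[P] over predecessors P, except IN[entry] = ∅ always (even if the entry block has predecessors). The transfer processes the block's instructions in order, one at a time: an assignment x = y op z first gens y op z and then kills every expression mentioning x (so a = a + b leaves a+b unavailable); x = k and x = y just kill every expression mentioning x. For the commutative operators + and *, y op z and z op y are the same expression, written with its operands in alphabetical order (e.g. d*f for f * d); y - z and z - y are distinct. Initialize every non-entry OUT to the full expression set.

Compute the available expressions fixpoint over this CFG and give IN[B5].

Answer: {a-e}

Working:
Fixpoint table:
  B0:   IN={}   OUT={}
  B1:   IN={}   OUT={}
  B2:   IN={}   OUT={a*e, e*e}
  B3:   IN={}   OUT={}
  B4:   IN={}   OUT={a-e}
  B5:   IN={a-e}   OUT={}
  B6:   IN={}   OUT={}
  B7:   IN={}   OUT={}

Merge at B5: IN[B5] = OUT[B4] = {a-e}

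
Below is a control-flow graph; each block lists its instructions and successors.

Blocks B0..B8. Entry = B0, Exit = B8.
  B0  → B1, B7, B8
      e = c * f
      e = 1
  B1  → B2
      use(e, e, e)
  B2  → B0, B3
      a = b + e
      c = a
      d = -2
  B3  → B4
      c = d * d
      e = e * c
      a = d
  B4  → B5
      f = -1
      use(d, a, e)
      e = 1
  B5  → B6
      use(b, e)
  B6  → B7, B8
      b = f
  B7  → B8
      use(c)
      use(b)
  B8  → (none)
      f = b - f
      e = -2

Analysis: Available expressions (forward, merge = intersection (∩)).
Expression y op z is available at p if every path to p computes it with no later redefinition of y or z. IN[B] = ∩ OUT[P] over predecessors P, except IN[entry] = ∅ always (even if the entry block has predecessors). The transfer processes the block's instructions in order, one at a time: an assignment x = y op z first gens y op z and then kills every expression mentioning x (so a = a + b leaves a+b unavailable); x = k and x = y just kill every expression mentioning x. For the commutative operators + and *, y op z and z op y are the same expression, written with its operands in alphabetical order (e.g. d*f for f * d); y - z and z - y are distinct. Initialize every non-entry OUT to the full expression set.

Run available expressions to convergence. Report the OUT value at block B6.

Per-block solution:
  B0:  IN={}  OUT={c*f}
  B1:  IN={c*f}  OUT={c*f}
  B2:  IN={c*f}  OUT={b+e}
  B3:  IN={b+e}  OUT={d*d}
  B4:  IN={d*d}  OUT={d*d}
  B5:  IN={d*d}  OUT={d*d}
  B6:  IN={d*d}  OUT={d*d}
  B7:  IN={}  OUT={}
  B8:  IN={}  OUT={}

Merge at B6: IN[B6] = OUT[B5] = {d*d}
Applying B6's transfer function to that IN value gives OUT[B6] (row B6 above).

Answer: {d*d}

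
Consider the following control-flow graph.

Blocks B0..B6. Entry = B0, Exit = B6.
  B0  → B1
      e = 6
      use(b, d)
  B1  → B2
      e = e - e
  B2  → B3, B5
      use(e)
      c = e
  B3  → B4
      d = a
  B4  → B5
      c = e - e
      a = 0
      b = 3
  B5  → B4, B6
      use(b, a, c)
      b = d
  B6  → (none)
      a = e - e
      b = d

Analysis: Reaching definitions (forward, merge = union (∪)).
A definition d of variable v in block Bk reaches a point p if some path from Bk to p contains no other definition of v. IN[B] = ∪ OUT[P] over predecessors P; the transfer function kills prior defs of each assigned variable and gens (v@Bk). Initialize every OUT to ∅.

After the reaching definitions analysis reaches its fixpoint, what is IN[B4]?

Answer: {a@B4, b@B5, c@B2, c@B4, d@B3, e@B1}

Derivation:
Converged values:
  B0:  IN={}  OUT={e@B0}
  B1:  IN={e@B0}  OUT={e@B1}
  B2:  IN={e@B1}  OUT={c@B2, e@B1}
  B3:  IN={c@B2, e@B1}  OUT={c@B2, d@B3, e@B1}
  B4:  IN={a@B4, b@B5, c@B2, c@B4, d@B3, e@B1}  OUT={a@B4, b@B4, c@B4, d@B3, e@B1}
  B5:  IN={a@B4, b@B4, c@B2, c@B4, d@B3, e@B1}  OUT={a@B4, b@B5, c@B2, c@B4, d@B3, e@B1}
  B6:  IN={a@B4, b@B5, c@B2, c@B4, d@B3, e@B1}  OUT={a@B6, b@B6, c@B2, c@B4, d@B3, e@B1}

Merge at B4: IN[B4] = OUT[B3] ⊔ OUT[B5] = {a@B4, b@B5, c@B2, c@B4, d@B3, e@B1}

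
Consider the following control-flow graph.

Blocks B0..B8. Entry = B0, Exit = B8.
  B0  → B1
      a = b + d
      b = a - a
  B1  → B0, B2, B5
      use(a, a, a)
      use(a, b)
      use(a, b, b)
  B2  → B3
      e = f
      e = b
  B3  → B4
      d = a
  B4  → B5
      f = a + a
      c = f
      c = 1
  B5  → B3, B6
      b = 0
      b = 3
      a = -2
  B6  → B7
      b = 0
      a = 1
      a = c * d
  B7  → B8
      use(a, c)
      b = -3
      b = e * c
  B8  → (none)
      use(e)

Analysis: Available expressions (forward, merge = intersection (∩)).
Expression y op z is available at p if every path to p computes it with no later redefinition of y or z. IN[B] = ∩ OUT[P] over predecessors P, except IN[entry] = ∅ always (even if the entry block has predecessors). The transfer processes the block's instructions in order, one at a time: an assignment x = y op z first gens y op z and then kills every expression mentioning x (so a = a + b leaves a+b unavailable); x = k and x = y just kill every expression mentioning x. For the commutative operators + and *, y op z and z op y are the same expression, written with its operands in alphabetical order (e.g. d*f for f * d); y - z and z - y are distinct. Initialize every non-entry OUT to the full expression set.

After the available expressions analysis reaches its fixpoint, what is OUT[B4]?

Fixpoint table:
  B0: | IN={} | OUT={a-a}
  B1: | IN={a-a} | OUT={a-a}
  B2: | IN={a-a} | OUT={a-a}
  B3: | IN={} | OUT={}
  B4: | IN={} | OUT={a+a}
  B5: | IN={} | OUT={}
  B6: | IN={} | OUT={c*d}
  B7: | IN={c*d} | OUT={c*d, c*e}
  B8: | IN={c*d, c*e} | OUT={c*d, c*e}

Merge at B4: IN[B4] = OUT[B3] = {}
Applying B4's transfer function to that IN value gives OUT[B4] (row B4 above).

Answer: {a+a}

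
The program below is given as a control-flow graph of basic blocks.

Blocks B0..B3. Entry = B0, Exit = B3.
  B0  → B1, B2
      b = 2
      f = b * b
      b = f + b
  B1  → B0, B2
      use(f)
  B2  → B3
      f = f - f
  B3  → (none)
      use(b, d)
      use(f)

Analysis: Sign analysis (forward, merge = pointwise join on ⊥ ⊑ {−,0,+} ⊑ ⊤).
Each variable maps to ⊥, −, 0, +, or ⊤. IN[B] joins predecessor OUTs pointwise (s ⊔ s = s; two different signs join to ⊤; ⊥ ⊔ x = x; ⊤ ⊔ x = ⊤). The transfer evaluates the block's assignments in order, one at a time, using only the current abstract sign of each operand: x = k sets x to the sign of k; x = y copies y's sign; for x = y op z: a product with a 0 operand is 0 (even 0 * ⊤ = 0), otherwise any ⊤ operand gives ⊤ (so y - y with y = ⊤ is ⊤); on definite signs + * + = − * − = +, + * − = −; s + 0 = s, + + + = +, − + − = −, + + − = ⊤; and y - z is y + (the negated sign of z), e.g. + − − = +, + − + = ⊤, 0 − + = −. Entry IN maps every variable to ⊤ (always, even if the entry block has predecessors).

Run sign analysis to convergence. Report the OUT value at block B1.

Answer: {a: ⊤, b: +, c: ⊤, d: ⊤, e: ⊤, f: +}

Working:
Converged values:
  B0:  IN=(all ⊤)  OUT={b:+, f:+; rest ⊤}
  B1:  IN={b:+, f:+; rest ⊤}  OUT={b:+, f:+; rest ⊤}
  B2:  IN={b:+, f:+; rest ⊤}  OUT={b:+; rest ⊤}
  B3:  IN={b:+; rest ⊤}  OUT={b:+; rest ⊤}

Merge at B1: IN[B1] = OUT[B0] = {a: ⊤, b: +, c: ⊤, d: ⊤, e: ⊤, f: +}
Applying B1's transfer function to that IN value gives OUT[B1] (row B1 above).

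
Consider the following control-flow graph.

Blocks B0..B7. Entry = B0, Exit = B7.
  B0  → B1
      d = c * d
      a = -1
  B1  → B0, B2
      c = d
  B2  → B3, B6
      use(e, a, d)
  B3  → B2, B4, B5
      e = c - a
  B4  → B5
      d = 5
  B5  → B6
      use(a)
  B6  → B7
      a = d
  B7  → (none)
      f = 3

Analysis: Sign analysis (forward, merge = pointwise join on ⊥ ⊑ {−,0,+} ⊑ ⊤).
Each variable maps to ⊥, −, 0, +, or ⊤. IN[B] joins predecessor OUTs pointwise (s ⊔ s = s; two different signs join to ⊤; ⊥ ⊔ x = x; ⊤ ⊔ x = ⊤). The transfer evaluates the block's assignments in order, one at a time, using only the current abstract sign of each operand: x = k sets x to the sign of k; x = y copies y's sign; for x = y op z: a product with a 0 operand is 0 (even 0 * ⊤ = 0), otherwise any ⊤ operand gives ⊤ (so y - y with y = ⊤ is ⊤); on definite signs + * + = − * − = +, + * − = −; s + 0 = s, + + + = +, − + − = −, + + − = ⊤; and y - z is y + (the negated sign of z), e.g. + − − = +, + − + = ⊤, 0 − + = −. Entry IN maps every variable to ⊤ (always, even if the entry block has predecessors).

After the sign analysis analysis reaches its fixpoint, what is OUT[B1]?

Answer: {a: -, b: ⊤, c: ⊤, d: ⊤, e: ⊤, f: ⊤}

Trace:
Per-block solution:
  B0:   IN=(all ⊤)   OUT={a:-; rest ⊤}
  B1:   IN={a:-; rest ⊤}   OUT={a:-; rest ⊤}
  B2:   IN={a:-; rest ⊤}   OUT={a:-; rest ⊤}
  B3:   IN={a:-; rest ⊤}   OUT={a:-; rest ⊤}
  B4:   IN={a:-; rest ⊤}   OUT={a:-, d:+; rest ⊤}
  B5:   IN={a:-; rest ⊤}   OUT={a:-; rest ⊤}
  B6:   IN={a:-; rest ⊤}   OUT=(all ⊤)
  B7:   IN=(all ⊤)   OUT={f:+; rest ⊤}

Merge at B1: IN[B1] = OUT[B0] = {a: -, b: ⊤, c: ⊤, d: ⊤, e: ⊤, f: ⊤}
Applying B1's transfer function to that IN value gives OUT[B1] (row B1 above).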